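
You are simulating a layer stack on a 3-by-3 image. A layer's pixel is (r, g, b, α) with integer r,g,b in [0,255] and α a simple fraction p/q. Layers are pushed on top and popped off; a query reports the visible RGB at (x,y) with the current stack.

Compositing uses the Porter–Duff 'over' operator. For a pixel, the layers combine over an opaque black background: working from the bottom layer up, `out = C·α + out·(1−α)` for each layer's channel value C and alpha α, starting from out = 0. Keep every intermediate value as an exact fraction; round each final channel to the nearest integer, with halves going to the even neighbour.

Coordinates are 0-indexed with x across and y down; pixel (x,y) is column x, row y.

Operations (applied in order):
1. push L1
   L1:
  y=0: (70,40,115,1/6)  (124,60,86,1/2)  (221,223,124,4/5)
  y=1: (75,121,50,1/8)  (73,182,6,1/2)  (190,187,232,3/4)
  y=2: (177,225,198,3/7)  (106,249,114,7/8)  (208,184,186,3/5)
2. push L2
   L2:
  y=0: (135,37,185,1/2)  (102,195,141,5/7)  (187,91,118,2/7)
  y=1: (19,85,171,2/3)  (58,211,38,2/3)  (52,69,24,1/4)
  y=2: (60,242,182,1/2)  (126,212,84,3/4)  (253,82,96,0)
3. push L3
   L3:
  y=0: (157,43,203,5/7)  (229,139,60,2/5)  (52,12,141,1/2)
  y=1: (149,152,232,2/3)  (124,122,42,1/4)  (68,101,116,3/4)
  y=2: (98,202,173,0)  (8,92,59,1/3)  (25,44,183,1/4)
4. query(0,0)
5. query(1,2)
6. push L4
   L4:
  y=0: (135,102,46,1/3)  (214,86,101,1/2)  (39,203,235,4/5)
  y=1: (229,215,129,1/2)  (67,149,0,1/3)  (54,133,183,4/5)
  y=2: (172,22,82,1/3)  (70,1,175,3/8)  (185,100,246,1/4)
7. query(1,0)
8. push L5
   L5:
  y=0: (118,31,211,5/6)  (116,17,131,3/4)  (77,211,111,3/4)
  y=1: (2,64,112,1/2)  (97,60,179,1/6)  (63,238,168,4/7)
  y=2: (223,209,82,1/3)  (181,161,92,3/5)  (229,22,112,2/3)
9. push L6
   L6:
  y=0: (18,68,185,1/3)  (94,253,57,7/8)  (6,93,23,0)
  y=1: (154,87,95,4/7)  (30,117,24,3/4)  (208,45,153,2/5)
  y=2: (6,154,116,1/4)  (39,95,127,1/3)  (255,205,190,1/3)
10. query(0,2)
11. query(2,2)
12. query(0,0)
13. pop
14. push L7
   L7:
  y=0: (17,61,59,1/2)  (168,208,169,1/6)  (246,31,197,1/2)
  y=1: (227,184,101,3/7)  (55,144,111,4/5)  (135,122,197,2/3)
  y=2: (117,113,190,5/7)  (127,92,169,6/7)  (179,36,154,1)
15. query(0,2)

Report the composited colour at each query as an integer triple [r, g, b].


at x=0,y=0 over L1,L2,L3:
+L1 (α=1/6) → [35/3, 20/3, 115/6]
+L2 (α=1/2) → [220/3, 131/6, 1225/12]
+L3 (α=5/7) → [2795/21, 776/21, 1045/6]
rounded: [133, 37, 174]

at x=1,y=2 over L1,L2,L3:
after L1 α=7/8: [371/4, 1743/8, 399/4]
after L2 α=3/4: [1883/16, 6831/32, 1407/16]
after L3 α=1/3: [649/8, 8303/48, 1879/24]
→ [81, 173, 78]

query (1,0) [L1,L2,L3,L4] — begin 0,0,0
+L1 (α=1/2) → [62, 30, 43]
+L2 (α=5/7) → [634/7, 1035/7, 113]
+L3 (α=2/5) → [5108/35, 5051/35, 459/5]
+L4 (α=1/2) → [6299/35, 8061/70, 482/5]
= [180, 115, 96]

(0,2) stack=L1,L2,L3,L4,L5,L6; from [0,0,0]:
+L1 (α=3/7) → [531/7, 675/7, 594/7]
+L2 (α=1/2) → [951/14, 2369/14, 934/7]
+L3 (α=0) → [951/14, 2369/14, 934/7]
+L4 (α=1/3) → [2155/21, 841/7, 814/7]
+L5 (α=1/3) → [8993/63, 3145/21, 734/7]
+L6 (α=1/4) → [9119/84, 4223/28, 1507/14]
rounded: [109, 151, 108]

at x=2,y=2 over L1,L2,L3,L4,L5,L6:
+L1 (α=3/5) → [624/5, 552/5, 558/5]
+L2 (α=0) → [624/5, 552/5, 558/5]
+L3 (α=1/4) → [1997/20, 469/5, 2589/20]
+L4 (α=1/4) → [9691/80, 1907/20, 12687/80]
+L5 (α=2/3) → [46331/240, 929/20, 30607/240]
+L6 (α=1/3) → [76931/360, 993/10, 53407/360]
= [214, 99, 148]

at x=0,y=0 over L1,L2,L3,L4,L5,L6:
+L1 (α=1/6) → [35/3, 20/3, 115/6]
+L2 (α=1/2) → [220/3, 131/6, 1225/12]
+L3 (α=5/7) → [2795/21, 776/21, 1045/6]
+L4 (α=1/3) → [8425/63, 3694/63, 1183/9]
+L5 (α=5/6) → [45595/378, 13459/378, 5339/27]
+L6 (α=1/3) → [48997/567, 26311/567, 15673/81]
= [86, 46, 193]

(0,2) stack=L1,L2,L3,L4,L5,L7; from [0,0,0]:
+L1 (α=3/7) → [531/7, 675/7, 594/7]
+L2 (α=1/2) → [951/14, 2369/14, 934/7]
+L3 (α=0) → [951/14, 2369/14, 934/7]
+L4 (α=1/3) → [2155/21, 841/7, 814/7]
+L5 (α=1/3) → [8993/63, 3145/21, 734/7]
+L7 (α=5/7) → [54841/441, 18155/147, 8118/49]
→ [124, 124, 166]


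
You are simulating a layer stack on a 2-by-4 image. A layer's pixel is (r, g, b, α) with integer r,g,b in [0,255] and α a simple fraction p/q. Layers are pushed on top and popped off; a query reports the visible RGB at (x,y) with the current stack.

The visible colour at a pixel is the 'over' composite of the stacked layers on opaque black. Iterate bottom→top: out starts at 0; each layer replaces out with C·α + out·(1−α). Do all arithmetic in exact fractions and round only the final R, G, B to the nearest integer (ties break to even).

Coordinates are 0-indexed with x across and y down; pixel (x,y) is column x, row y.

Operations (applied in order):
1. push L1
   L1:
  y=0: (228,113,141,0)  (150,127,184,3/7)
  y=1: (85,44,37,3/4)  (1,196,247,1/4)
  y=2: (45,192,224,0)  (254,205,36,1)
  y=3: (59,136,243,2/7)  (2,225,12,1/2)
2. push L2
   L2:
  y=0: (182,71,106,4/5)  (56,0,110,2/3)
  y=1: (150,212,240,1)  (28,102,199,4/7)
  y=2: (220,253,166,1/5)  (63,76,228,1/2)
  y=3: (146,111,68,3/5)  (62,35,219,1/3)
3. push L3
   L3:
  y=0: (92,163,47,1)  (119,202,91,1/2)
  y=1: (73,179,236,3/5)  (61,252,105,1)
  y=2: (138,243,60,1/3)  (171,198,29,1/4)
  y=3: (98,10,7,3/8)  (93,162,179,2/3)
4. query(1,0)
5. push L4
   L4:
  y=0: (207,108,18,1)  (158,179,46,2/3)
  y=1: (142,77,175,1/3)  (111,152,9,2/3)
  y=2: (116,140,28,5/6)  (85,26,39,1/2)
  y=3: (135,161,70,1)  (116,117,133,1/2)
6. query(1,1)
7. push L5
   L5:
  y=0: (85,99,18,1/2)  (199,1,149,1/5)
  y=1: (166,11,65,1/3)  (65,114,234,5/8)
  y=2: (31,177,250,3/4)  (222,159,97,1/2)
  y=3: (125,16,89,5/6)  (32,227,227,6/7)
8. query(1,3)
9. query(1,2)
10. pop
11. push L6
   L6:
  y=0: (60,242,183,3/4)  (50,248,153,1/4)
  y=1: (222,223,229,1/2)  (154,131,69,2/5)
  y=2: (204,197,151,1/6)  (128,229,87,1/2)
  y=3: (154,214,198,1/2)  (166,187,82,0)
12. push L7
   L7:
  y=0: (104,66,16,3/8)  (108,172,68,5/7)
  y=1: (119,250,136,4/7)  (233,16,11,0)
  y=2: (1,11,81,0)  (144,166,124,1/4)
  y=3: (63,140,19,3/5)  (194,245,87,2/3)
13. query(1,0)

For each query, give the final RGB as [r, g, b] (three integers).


at x=1,y=0 over L1,L2,L3:
after L1 α=3/7: [450/7, 381/7, 552/7]
after L2 α=2/3: [1234/21, 127/7, 2092/21]
after L3 α=1/2: [3733/42, 1541/14, 4003/42]
→ [89, 110, 95]

query (1,1) [L1,L2,L3,L4] — begin 0,0,0
+L1 (α=1/4) → [1/4, 49, 247/4]
+L2 (α=4/7) → [451/28, 555/7, 3925/28]
+L3 (α=1) → [61, 252, 105]
+L4 (α=2/3) → [283/3, 556/3, 41]
rounded: [94, 185, 41]

at x=1,y=3 over L1,L2,L3,L4,L5:
L1 α=1/2: [1, 225/2, 6]
L2 α=1/3: [64/3, 260/3, 77]
L3 α=2/3: [622/9, 1232/9, 145]
L4 α=1/2: [833/9, 2285/18, 139]
L5 α=6/7: [2561/63, 26801/126, 1501/7]
rounded: [41, 213, 214]

at x=1,y=2 over L1,L2,L3,L4,L5:
after L1 α=1: [254, 205, 36]
after L2 α=1/2: [317/2, 281/2, 132]
after L3 α=1/4: [1293/8, 1239/8, 425/4]
after L4 α=1/2: [1973/16, 1447/16, 581/8]
after L5 α=1/2: [5525/32, 3991/32, 1357/16]
→ [173, 125, 85]

at x=1,y=0 over L1,L2,L3,L4,L6,L7:
+L1 (α=3/7) → [450/7, 381/7, 552/7]
+L2 (α=2/3) → [1234/21, 127/7, 2092/21]
+L3 (α=1/2) → [3733/42, 1541/14, 4003/42]
+L4 (α=2/3) → [17005/126, 6553/42, 7867/126]
+L6 (α=1/4) → [19105/168, 10025/56, 14293/168]
+L7 (α=5/7) → [64465/588, 34105/196, 42853/588]
→ [110, 174, 73]


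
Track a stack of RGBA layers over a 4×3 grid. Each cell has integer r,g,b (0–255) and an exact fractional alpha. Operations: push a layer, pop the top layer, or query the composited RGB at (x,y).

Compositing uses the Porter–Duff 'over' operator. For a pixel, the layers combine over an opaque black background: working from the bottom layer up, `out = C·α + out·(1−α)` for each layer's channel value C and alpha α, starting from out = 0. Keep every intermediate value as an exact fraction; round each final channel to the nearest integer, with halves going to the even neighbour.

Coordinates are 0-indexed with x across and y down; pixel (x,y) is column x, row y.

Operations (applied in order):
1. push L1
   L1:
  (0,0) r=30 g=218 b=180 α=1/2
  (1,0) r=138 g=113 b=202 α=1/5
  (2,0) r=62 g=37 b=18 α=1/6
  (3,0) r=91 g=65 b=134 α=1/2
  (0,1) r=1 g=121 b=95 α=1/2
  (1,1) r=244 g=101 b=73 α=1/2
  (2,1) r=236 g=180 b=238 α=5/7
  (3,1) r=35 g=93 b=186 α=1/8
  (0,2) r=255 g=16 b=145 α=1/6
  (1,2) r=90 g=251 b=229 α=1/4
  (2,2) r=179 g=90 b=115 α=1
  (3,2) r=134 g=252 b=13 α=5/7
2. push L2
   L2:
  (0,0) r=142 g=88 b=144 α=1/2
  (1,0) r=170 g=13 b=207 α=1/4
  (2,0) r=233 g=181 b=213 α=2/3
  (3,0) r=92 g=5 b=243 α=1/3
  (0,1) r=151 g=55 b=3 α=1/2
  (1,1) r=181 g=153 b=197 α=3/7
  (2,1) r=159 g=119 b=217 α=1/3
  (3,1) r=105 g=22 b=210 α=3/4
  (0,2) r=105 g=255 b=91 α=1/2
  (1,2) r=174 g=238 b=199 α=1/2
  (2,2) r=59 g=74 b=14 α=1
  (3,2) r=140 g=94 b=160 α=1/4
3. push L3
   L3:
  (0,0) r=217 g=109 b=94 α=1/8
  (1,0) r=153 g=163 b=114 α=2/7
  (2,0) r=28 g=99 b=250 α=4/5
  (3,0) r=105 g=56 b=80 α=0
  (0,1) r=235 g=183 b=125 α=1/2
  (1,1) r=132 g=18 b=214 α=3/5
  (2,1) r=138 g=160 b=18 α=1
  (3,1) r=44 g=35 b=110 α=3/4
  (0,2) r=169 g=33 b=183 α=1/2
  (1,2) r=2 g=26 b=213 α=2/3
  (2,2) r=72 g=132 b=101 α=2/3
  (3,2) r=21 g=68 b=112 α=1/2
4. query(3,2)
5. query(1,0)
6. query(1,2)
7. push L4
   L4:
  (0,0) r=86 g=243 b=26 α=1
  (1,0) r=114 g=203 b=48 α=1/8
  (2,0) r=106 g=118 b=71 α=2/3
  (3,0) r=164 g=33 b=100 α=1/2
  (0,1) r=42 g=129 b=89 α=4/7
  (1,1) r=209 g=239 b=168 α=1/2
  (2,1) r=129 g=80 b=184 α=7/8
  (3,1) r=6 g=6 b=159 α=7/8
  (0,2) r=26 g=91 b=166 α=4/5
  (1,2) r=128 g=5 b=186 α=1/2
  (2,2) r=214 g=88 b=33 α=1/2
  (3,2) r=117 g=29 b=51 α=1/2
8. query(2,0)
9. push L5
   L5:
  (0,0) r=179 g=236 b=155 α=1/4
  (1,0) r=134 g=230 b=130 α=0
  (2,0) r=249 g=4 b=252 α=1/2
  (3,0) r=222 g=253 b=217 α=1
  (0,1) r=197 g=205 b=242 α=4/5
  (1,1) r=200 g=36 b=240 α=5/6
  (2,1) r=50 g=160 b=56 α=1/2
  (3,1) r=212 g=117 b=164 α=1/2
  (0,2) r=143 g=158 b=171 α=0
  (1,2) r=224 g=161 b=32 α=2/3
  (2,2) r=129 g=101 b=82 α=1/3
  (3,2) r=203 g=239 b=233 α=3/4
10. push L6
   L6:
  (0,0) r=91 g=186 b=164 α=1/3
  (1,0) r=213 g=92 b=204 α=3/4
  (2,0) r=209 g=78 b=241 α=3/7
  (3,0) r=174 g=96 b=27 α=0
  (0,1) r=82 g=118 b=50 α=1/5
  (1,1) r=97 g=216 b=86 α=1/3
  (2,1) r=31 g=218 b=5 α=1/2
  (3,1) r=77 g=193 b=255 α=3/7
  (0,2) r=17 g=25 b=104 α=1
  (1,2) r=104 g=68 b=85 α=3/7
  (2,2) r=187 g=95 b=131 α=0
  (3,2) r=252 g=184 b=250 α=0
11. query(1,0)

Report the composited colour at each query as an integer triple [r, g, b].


query (3,2) [L1,L2,L3] — begin 0,0,0
after L1 α=5/7: [670/7, 180, 65/7]
after L2 α=1/4: [1495/14, 317/2, 1315/28]
after L3 α=1/2: [1789/28, 453/4, 4451/56]
= [64, 113, 79]

at x=1,y=0 over L1,L2,L3:
+L1 (α=1/5) → [138/5, 113/5, 202/5]
+L2 (α=1/4) → [316/5, 101/5, 1641/20]
+L3 (α=2/7) → [622/7, 61, 2553/28]
= [89, 61, 91]

at x=1,y=2 over L1,L2,L3:
L1 α=1/4: [45/2, 251/4, 229/4]
L2 α=1/2: [393/4, 1203/8, 1025/8]
L3 α=2/3: [409/12, 1619/24, 4433/24]
→ [34, 67, 185]

(2,0) stack=L1,L2,L3,L4; from [0,0,0]:
+L1 (α=1/6) → [31/3, 37/6, 3]
+L2 (α=2/3) → [1429/9, 2209/18, 143]
+L3 (α=4/5) → [2437/45, 9337/90, 1143/5]
+L4 (α=2/3) → [11977/135, 30577/270, 1853/15]
→ [89, 113, 124]

(1,0) stack=L1,L2,L3,L4,L5,L6; from [0,0,0]:
+L1 (α=1/5) → [138/5, 113/5, 202/5]
+L2 (α=1/4) → [316/5, 101/5, 1641/20]
+L3 (α=2/7) → [622/7, 61, 2553/28]
+L4 (α=1/8) → [92, 315/4, 2745/32]
+L5 (α=0) → [92, 315/4, 2745/32]
+L6 (α=3/4) → [731/4, 1419/16, 22329/128]
rounded: [183, 89, 174]


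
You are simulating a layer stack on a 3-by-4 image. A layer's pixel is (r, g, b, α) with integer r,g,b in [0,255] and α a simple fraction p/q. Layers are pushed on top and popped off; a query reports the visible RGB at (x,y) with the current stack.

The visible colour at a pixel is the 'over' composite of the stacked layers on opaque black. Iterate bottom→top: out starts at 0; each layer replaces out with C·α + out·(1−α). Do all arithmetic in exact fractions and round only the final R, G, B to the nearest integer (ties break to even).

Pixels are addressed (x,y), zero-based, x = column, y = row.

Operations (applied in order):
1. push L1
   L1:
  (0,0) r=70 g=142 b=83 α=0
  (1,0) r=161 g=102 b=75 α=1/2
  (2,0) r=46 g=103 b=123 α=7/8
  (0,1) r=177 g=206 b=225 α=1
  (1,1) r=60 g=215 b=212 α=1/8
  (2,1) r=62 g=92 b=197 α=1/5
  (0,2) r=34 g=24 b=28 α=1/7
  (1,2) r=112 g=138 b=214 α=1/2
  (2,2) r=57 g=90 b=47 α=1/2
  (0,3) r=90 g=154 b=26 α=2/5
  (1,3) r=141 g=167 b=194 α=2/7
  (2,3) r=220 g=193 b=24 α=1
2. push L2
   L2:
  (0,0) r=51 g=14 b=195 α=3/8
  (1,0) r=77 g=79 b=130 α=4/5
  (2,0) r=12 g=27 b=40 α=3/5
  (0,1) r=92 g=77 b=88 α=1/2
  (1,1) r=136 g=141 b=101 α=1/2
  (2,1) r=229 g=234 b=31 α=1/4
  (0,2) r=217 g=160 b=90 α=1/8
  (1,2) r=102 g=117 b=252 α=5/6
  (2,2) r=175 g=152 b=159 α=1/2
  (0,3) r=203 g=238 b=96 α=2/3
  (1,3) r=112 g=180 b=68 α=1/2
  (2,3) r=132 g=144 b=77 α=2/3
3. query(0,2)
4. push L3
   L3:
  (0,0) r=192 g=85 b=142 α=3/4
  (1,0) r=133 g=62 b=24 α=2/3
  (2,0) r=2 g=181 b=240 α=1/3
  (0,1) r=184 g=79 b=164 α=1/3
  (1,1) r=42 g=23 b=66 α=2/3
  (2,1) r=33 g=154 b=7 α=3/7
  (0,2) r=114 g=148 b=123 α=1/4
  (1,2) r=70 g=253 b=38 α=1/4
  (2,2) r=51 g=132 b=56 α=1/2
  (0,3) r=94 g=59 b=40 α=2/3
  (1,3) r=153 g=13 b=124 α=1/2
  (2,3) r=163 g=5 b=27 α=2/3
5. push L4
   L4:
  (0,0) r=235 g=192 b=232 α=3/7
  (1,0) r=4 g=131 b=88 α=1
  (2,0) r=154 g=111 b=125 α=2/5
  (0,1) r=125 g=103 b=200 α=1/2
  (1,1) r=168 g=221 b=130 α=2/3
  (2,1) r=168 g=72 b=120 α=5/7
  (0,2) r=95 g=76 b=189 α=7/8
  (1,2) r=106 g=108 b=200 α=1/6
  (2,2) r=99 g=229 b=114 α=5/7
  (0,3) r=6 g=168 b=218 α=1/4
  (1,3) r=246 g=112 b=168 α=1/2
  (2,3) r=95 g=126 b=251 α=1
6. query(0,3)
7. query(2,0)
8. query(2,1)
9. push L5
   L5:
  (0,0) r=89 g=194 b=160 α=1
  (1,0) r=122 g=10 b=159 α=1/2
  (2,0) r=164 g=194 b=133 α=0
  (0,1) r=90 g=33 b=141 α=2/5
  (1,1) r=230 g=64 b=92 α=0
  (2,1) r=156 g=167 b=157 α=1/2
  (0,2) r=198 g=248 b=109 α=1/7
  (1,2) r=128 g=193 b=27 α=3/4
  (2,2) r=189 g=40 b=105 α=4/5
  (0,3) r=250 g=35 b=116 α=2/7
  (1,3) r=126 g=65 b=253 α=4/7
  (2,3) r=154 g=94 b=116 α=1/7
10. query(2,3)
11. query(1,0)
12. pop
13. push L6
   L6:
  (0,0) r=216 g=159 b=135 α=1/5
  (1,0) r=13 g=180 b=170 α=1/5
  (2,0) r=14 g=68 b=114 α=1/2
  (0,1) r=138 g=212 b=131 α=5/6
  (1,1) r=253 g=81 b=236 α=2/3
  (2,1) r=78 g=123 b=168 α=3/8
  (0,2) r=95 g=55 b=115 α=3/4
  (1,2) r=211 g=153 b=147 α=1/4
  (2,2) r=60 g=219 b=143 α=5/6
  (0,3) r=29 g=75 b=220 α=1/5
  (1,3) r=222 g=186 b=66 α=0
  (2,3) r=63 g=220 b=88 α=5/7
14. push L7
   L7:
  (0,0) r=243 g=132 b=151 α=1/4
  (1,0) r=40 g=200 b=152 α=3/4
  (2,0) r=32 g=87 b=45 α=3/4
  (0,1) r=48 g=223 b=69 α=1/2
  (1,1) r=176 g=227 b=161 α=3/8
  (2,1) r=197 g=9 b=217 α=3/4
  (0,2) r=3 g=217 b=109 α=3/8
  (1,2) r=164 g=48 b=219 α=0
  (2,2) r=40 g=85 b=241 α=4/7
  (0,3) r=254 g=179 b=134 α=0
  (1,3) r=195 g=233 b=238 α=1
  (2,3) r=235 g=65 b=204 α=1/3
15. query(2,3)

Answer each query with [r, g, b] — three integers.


at x=0,y=2 over L1,L2:
+L1 (α=1/7) → [34/7, 24/7, 4]
+L2 (α=1/8) → [251/8, 23, 59/4]
rounded: [31, 23, 15]

(0,3) stack=L1,L2,L3,L4; from [0,0,0]:
after L1 α=2/5: [36, 308/5, 52/5]
after L2 α=2/3: [442/3, 896/5, 1012/15]
after L3 α=2/3: [1006/9, 1486/15, 2212/45]
after L4 α=1/4: [256/3, 1163/10, 2741/30]
rounded: [85, 116, 91]

query (2,0) [L1,L2,L3,L4] — begin 0,0,0
+L1 (α=7/8) → [161/4, 721/8, 861/8]
+L2 (α=3/5) → [233/10, 209/4, 1341/20]
+L3 (α=1/3) → [81/5, 571/6, 1247/10]
+L4 (α=2/5) → [1783/25, 203/2, 6241/50]
= [71, 102, 125]

query (2,1) [L1,L2,L3,L4] — begin 0,0,0
+L1 (α=1/5) → [62/5, 92/5, 197/5]
+L2 (α=1/4) → [1331/20, 723/10, 373/10]
+L3 (α=3/7) → [1826/35, 3756/35, 851/35]
+L4 (α=5/7) → [33052/245, 20112/245, 22702/245]
→ [135, 82, 93]

(2,3) stack=L1,L2,L3,L4,L5; from [0,0,0]:
after L1 α=1: [220, 193, 24]
after L2 α=2/3: [484/3, 481/3, 178/3]
after L3 α=2/3: [1462/9, 511/9, 340/9]
after L4 α=1: [95, 126, 251]
after L5 α=1/7: [724/7, 850/7, 1622/7]
rounded: [103, 121, 232]

at x=1,y=0 over L1,L2,L3,L4,L5:
after L1 α=1/2: [161/2, 51, 75/2]
after L2 α=4/5: [777/10, 367/5, 223/2]
after L3 α=2/3: [3437/30, 329/5, 319/6]
after L4 α=1: [4, 131, 88]
after L5 α=1/2: [63, 141/2, 247/2]
rounded: [63, 70, 124]

at x=2,y=3 over L1,L2,L3,L4,L6,L7:
after L1 α=1: [220, 193, 24]
after L2 α=2/3: [484/3, 481/3, 178/3]
after L3 α=2/3: [1462/9, 511/9, 340/9]
after L4 α=1: [95, 126, 251]
after L6 α=5/7: [505/7, 1352/7, 942/7]
after L7 α=1/3: [885/7, 1053/7, 1104/7]
→ [126, 150, 158]


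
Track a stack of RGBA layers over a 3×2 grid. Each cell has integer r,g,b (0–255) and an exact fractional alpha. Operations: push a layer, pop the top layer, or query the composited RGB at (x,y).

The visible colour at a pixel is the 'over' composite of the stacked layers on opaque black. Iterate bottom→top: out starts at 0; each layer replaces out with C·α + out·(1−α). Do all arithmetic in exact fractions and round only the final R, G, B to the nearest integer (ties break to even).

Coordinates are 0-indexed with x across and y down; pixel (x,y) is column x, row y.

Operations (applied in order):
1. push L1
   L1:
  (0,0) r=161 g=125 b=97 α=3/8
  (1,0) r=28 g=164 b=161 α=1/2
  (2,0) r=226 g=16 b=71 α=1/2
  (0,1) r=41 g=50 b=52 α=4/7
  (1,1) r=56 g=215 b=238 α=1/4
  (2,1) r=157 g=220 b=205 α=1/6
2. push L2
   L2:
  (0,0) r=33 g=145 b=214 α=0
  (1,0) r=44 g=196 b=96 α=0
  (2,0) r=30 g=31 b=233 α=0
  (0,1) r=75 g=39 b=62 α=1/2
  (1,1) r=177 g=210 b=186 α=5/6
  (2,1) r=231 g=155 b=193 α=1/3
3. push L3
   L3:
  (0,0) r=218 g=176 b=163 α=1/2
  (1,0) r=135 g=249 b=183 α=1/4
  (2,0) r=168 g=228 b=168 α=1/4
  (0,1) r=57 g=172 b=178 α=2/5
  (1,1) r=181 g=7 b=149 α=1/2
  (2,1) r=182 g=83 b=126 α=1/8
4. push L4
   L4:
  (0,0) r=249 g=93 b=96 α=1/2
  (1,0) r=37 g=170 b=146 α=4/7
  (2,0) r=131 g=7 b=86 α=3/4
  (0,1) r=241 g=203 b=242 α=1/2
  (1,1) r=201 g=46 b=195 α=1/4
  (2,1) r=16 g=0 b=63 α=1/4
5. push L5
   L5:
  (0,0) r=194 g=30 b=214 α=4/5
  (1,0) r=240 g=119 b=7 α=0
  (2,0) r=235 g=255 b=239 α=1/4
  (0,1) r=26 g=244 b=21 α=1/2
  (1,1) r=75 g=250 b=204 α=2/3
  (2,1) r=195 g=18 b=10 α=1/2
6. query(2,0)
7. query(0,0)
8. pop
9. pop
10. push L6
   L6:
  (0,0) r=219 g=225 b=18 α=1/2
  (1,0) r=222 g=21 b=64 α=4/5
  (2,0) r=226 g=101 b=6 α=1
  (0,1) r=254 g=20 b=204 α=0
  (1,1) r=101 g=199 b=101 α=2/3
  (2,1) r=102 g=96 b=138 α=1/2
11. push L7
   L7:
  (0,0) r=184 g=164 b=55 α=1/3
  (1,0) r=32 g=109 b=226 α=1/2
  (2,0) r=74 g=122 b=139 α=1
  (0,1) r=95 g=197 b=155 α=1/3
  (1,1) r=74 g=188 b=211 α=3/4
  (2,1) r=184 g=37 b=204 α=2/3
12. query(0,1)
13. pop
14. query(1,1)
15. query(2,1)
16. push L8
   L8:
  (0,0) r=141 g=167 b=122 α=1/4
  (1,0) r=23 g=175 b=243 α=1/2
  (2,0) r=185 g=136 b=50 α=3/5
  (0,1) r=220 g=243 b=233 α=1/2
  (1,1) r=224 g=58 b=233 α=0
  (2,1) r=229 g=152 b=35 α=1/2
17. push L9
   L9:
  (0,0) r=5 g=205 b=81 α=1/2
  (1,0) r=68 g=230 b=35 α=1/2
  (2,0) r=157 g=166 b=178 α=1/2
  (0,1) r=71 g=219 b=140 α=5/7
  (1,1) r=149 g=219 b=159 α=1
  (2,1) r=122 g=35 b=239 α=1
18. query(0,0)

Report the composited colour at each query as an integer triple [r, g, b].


(2,0) stack=L1,L2,L3,L4,L5; from [0,0,0]:
after L1 α=1/2: [113, 8, 71/2]
after L2 α=0: [113, 8, 71/2]
after L3 α=1/4: [507/4, 63, 549/8]
after L4 α=3/4: [2079/16, 21, 2613/32]
after L5 α=1/4: [9997/64, 159/2, 15487/128]
= [156, 80, 121]

query (0,0) [L1,L2,L3,L4,L5] — begin 0,0,0
after L1 α=3/8: [483/8, 375/8, 291/8]
after L2 α=0: [483/8, 375/8, 291/8]
after L3 α=1/2: [2227/16, 1783/16, 1595/16]
after L4 α=1/2: [6211/32, 3271/32, 3131/32]
after L5 α=4/5: [31043/160, 7111/160, 30523/160]
→ [194, 44, 191]

at x=0,y=1 over L1,L2,L3,L6,L7:
+L1 (α=4/7) → [164/7, 200/7, 208/7]
+L2 (α=1/2) → [689/14, 473/14, 321/7]
+L3 (α=2/5) → [3663/70, 1247/14, 691/7]
+L6 (α=0) → [3663/70, 1247/14, 691/7]
+L7 (α=1/3) → [6988/105, 2626/21, 2467/21]
→ [67, 125, 117]

(1,1) stack=L1,L2,L3,L6; from [0,0,0]:
after L1 α=1/4: [14, 215/4, 119/2]
after L2 α=5/6: [899/6, 4415/24, 1979/12]
after L3 α=1/2: [1985/12, 4583/48, 3767/24]
after L6 α=2/3: [4409/36, 23687/144, 8615/72]
→ [122, 164, 120]

at x=2,y=1 over L1,L2,L3,L6:
after L1 α=1/6: [157/6, 110/3, 205/6]
after L2 α=1/3: [850/9, 685/9, 784/9]
after L3 α=1/8: [1897/18, 2771/36, 3311/36]
after L6 α=1/2: [3733/36, 6227/72, 8279/72]
= [104, 86, 115]

query (0,0) [L1,L2,L3,L6,L8,L9] — begin 0,0,0
+L1 (α=3/8) → [483/8, 375/8, 291/8]
+L2 (α=0) → [483/8, 375/8, 291/8]
+L3 (α=1/2) → [2227/16, 1783/16, 1595/16]
+L6 (α=1/2) → [5731/32, 5383/32, 1883/32]
+L8 (α=1/4) → [21705/128, 21493/128, 9553/128]
+L9 (α=1/2) → [22345/256, 47733/256, 19921/256]
→ [87, 186, 78]


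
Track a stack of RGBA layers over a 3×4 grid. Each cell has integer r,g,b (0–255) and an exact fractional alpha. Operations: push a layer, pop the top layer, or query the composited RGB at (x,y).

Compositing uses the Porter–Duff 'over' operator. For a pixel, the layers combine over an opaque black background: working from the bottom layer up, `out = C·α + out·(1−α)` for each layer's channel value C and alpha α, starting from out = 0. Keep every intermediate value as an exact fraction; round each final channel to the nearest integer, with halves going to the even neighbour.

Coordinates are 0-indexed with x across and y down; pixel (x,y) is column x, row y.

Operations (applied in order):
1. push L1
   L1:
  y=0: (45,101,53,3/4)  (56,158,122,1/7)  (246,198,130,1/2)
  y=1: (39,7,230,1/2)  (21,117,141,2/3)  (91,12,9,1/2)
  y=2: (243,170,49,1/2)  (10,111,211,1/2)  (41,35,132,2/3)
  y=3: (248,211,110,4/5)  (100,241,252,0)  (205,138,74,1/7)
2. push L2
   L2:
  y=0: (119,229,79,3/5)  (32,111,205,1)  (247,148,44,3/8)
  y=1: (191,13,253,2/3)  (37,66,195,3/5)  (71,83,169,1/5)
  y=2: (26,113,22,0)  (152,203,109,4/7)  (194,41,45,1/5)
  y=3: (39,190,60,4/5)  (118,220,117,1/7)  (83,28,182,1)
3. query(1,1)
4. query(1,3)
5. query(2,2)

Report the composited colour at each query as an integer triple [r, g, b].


at x=1,y=1 over L1,L2:
L1 α=2/3: [14, 78, 94]
L2 α=3/5: [139/5, 354/5, 773/5]
→ [28, 71, 155]

query (1,3) [L1,L2] — begin 0,0,0
L1 α=0: [0, 0, 0]
L2 α=1/7: [118/7, 220/7, 117/7]
= [17, 31, 17]

at x=2,y=2 over L1,L2:
after L1 α=2/3: [82/3, 70/3, 88]
after L2 α=1/5: [182/3, 403/15, 397/5]
→ [61, 27, 79]


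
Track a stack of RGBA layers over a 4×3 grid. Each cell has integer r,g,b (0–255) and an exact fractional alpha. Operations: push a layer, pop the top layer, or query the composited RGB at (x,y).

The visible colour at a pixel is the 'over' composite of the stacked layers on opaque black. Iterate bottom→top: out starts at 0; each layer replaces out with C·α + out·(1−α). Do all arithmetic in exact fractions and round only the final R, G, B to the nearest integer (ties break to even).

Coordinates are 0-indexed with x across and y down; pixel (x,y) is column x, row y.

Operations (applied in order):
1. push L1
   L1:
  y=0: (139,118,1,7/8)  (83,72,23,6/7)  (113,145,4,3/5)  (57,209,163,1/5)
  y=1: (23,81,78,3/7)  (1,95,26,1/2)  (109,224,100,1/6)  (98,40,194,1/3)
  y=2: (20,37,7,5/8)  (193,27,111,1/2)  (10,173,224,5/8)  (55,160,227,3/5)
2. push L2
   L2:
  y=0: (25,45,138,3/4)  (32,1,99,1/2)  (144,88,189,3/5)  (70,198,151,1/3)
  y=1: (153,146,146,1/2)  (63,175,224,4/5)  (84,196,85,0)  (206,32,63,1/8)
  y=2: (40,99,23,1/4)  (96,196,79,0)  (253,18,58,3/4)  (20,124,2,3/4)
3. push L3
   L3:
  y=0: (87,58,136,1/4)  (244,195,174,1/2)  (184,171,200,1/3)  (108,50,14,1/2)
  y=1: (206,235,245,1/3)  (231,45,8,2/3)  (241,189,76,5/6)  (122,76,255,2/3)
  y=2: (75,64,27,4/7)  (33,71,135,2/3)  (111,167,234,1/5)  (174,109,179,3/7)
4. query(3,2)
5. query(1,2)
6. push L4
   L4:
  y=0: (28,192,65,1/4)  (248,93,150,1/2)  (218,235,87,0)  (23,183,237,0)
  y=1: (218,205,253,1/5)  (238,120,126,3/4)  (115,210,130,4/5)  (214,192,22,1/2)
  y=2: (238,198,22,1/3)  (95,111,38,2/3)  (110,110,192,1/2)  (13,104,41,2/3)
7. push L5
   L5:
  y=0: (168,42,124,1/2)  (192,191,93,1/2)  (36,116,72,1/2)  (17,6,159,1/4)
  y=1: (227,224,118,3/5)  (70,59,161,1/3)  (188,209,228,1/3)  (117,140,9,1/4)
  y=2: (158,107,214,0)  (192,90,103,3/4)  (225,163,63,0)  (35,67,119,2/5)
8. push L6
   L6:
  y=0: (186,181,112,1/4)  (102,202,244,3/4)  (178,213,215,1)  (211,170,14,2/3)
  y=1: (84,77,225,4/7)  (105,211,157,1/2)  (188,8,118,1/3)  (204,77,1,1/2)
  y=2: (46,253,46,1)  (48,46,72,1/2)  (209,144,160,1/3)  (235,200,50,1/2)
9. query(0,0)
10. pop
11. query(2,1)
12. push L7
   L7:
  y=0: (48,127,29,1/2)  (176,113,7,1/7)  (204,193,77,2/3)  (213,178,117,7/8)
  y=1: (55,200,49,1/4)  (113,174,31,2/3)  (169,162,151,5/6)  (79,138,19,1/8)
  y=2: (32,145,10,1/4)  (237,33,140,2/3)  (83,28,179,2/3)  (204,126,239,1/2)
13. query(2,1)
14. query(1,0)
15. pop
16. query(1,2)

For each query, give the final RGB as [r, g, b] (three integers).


query (3,2) [L1,L2,L3] — begin 0,0,0
+L1 (α=3/5) → [33, 96, 681/5]
+L2 (α=3/4) → [93/4, 117, 711/20]
+L3 (α=3/7) → [615/7, 795/7, 3396/35]
→ [88, 114, 97]

at x=1,y=2 over L1,L2,L3:
L1 α=1/2: [193/2, 27/2, 111/2]
L2 α=0: [193/2, 27/2, 111/2]
L3 α=2/3: [325/6, 311/6, 217/2]
→ [54, 52, 108]

query (0,0) [L1,L2,L3,L4,L5,L6] — begin 0,0,0
L1 α=7/8: [973/8, 413/4, 7/8]
L2 α=3/4: [1573/32, 953/16, 3319/32]
L3 α=1/4: [7503/128, 3787/64, 14309/128]
L4 α=1/4: [26093/512, 23649/256, 51247/512]
L5 α=1/2: [112109/1024, 34401/512, 114735/1024]
L6 α=1/4: [526791/4096, 195875/2048, 458893/4096]
rounded: [129, 96, 112]

query (2,1) [L1,L2,L3,L4,L5] — begin 0,0,0
after L1 α=1/6: [109/6, 112/3, 50/3]
after L2 α=0: [109/6, 112/3, 50/3]
after L3 α=5/6: [7339/36, 2947/18, 595/9]
after L4 α=4/5: [23899/180, 18067/90, 1055/9]
after L5 α=1/3: [40819/270, 27472/135, 4162/27]
→ [151, 203, 154]

at x=2,y=1 over L1,L2,L3,L4,L5,L7:
after L1 α=1/6: [109/6, 112/3, 50/3]
after L2 α=0: [109/6, 112/3, 50/3]
after L3 α=5/6: [7339/36, 2947/18, 595/9]
after L4 α=4/5: [23899/180, 18067/90, 1055/9]
after L5 α=1/3: [40819/270, 27472/135, 4162/27]
after L7 α=5/6: [268969/1620, 68411/405, 24547/162]
= [166, 169, 152]

(1,0) stack=L1,L2,L3,L4,L5,L7; from [0,0,0]:
L1 α=6/7: [498/7, 432/7, 138/7]
L2 α=1/2: [361/7, 439/14, 831/14]
L3 α=1/2: [2069/14, 3169/28, 3267/28]
L4 α=1/2: [5541/28, 5773/56, 7467/56]
L5 α=1/2: [10917/56, 16469/112, 12675/112]
L7 α=1/7: [37679/196, 55735/392, 38417/392]
→ [192, 142, 98]

(1,2) stack=L1,L2,L3,L4,L5; from [0,0,0]:
after L1 α=1/2: [193/2, 27/2, 111/2]
after L2 α=0: [193/2, 27/2, 111/2]
after L3 α=2/3: [325/6, 311/6, 217/2]
after L4 α=2/3: [1465/18, 1643/18, 123/2]
after L5 α=3/4: [11833/72, 6503/72, 741/8]
= [164, 90, 93]


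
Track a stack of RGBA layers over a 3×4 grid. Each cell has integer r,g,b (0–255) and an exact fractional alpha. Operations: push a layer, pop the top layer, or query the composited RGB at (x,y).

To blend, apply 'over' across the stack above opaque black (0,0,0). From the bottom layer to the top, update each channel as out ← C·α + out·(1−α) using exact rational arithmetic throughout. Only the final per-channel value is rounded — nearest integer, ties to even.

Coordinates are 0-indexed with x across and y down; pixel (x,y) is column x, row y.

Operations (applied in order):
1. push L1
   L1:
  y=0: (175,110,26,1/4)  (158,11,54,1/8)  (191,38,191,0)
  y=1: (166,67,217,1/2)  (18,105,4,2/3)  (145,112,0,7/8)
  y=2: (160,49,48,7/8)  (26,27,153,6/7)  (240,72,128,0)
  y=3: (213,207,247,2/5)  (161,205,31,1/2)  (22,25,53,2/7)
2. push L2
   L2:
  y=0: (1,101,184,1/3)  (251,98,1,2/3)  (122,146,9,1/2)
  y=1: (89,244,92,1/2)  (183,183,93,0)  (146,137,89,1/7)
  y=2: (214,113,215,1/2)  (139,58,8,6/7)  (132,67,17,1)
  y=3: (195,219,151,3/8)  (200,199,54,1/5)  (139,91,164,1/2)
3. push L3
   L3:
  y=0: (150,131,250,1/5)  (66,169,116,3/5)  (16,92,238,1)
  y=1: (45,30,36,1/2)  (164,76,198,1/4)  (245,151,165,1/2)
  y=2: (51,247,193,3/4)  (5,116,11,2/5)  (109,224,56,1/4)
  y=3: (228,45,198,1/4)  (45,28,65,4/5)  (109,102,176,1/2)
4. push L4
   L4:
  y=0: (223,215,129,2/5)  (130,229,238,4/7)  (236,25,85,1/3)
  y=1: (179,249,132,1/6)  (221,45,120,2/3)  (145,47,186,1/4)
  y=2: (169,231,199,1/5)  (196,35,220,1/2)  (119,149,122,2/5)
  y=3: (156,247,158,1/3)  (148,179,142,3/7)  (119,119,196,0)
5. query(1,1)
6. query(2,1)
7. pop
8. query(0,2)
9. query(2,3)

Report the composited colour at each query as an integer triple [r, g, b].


query (1,1) [L1,L2,L3,L4] — begin 0,0,0
after L1 α=2/3: [12, 70, 8/3]
after L2 α=0: [12, 70, 8/3]
after L3 α=1/4: [50, 143/2, 103/2]
after L4 α=2/3: [164, 323/6, 583/6]
rounded: [164, 54, 97]

at x=2,y=1 over L1,L2,L3,L4:
after L1 α=7/8: [1015/8, 98, 0]
after L2 α=1/7: [3629/28, 725/7, 89/7]
after L3 α=1/2: [10489/56, 891/7, 622/7]
after L4 α=1/4: [39587/224, 1501/14, 792/7]
rounded: [177, 107, 113]

query (0,2) [L1,L2,L3] — begin 0,0,0
+L1 (α=7/8) → [140, 343/8, 42]
+L2 (α=1/2) → [177, 1247/16, 257/2]
+L3 (α=3/4) → [165/2, 13103/64, 1415/8]
→ [82, 205, 177]

query (2,3) [L1,L2,L3] — begin 0,0,0
+L1 (α=2/7) → [44/7, 50/7, 106/7]
+L2 (α=1/2) → [1017/14, 687/14, 627/7]
+L3 (α=1/2) → [2543/28, 2115/28, 1859/14]
→ [91, 76, 133]


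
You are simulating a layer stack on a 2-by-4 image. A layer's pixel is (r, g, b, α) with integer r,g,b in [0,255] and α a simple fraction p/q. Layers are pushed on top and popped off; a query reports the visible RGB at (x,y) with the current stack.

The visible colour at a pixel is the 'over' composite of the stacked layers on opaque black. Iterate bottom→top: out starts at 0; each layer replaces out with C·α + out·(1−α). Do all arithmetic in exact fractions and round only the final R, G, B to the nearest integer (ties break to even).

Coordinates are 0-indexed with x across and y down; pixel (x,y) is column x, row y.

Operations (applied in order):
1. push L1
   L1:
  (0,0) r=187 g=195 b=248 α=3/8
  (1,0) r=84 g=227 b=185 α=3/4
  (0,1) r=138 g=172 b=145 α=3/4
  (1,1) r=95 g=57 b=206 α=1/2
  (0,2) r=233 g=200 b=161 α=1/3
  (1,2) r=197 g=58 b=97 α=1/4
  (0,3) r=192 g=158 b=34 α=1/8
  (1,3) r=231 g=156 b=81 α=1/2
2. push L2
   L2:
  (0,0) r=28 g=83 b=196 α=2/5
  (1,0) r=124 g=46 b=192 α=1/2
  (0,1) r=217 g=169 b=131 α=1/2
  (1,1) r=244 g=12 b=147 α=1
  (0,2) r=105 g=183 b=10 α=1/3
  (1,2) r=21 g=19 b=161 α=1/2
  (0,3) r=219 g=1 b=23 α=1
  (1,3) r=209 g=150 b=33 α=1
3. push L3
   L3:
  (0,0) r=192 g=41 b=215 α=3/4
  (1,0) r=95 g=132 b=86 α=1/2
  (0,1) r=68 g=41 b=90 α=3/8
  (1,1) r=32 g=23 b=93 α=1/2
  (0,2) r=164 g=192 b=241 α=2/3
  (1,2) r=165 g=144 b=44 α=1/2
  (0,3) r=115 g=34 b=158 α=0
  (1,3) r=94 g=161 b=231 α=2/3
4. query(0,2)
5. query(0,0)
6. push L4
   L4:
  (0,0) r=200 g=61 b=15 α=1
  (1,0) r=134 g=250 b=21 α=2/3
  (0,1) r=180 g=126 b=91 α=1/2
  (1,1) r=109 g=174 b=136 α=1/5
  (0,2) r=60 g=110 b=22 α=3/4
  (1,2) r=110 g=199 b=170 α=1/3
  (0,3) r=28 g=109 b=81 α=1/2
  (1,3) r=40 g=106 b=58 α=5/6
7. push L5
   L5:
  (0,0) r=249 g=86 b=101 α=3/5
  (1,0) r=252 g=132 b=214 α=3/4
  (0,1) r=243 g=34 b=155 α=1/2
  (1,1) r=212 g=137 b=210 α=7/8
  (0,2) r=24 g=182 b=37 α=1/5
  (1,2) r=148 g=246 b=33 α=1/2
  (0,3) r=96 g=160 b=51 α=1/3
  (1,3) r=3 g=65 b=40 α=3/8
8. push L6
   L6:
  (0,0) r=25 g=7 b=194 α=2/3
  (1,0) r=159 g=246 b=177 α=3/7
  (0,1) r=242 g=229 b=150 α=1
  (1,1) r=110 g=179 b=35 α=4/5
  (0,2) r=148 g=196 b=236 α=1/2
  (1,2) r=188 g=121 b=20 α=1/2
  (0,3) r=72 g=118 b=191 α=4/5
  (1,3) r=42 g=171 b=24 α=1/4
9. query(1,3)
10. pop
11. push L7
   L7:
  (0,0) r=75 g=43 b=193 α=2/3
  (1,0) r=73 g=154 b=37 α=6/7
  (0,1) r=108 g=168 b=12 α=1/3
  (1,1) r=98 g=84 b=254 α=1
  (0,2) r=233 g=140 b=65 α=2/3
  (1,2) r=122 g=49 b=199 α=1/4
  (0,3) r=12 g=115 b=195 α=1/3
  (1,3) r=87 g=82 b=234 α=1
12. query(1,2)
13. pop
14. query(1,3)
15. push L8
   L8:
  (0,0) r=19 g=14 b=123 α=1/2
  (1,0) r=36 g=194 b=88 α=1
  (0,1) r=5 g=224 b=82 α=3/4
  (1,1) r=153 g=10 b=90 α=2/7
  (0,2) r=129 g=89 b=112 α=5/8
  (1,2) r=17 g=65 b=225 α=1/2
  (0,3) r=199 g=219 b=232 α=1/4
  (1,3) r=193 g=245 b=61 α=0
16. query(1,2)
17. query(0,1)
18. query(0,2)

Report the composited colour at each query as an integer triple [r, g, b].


(0,2) stack=L1,L2,L3; from [0,0,0]:
+L1 (α=1/3) → [233/3, 200/3, 161/3]
+L2 (α=1/3) → [781/9, 949/9, 352/9]
+L3 (α=2/3) → [3733/27, 4405/27, 4690/27]
= [138, 163, 174]

query (0,0) [L1,L2,L3] — begin 0,0,0
L1 α=3/8: [561/8, 585/8, 93]
L2 α=2/5: [2131/40, 3083/40, 671/5]
L3 α=3/4: [25171/160, 8003/160, 974/5]
→ [157, 50, 195]

at x=1,y=3 over L1,L2,L3,L4,L5,L6:
L1 α=1/2: [231/2, 78, 81/2]
L2 α=1: [209, 150, 33]
L3 α=2/3: [397/3, 472/3, 165]
L4 α=5/6: [997/18, 1031/9, 455/6]
L5 α=3/8: [5147/144, 3455/36, 2995/48]
L6 α=1/4: [7163/192, 5507/48, 3379/64]
rounded: [37, 115, 53]

at x=1,y=2 over L1,L2,L3,L4,L5,L7:
L1 α=1/4: [197/4, 29/2, 97/4]
L2 α=1/2: [281/8, 67/4, 741/8]
L3 α=1/2: [1601/16, 643/8, 1093/16]
L4 α=1/3: [827/8, 1439/12, 2453/24]
L5 α=1/2: [2011/16, 4391/24, 3245/48]
L7 α=1/4: [7985/64, 4783/32, 6429/64]
rounded: [125, 149, 100]

(1,3) stack=L1,L2,L3,L4,L5; from [0,0,0]:
L1 α=1/2: [231/2, 78, 81/2]
L2 α=1: [209, 150, 33]
L3 α=2/3: [397/3, 472/3, 165]
L4 α=5/6: [997/18, 1031/9, 455/6]
L5 α=3/8: [5147/144, 3455/36, 2995/48]
= [36, 96, 62]

(1,2) stack=L1,L2,L3,L4,L5,L8; from [0,0,0]:
+L1 (α=1/4) → [197/4, 29/2, 97/4]
+L2 (α=1/2) → [281/8, 67/4, 741/8]
+L3 (α=1/2) → [1601/16, 643/8, 1093/16]
+L4 (α=1/3) → [827/8, 1439/12, 2453/24]
+L5 (α=1/2) → [2011/16, 4391/24, 3245/48]
+L8 (α=1/2) → [2283/32, 5951/48, 14045/96]
= [71, 124, 146]

at x=0,y=1 over L1,L2,L3,L4,L5,L8:
+L1 (α=3/4) → [207/2, 129, 435/4]
+L2 (α=1/2) → [641/4, 149, 959/8]
+L3 (α=3/8) → [4021/32, 217/2, 6955/64]
+L4 (α=1/2) → [9781/64, 469/4, 12779/128]
+L5 (α=1/2) → [25333/128, 605/8, 32619/256]
+L8 (α=3/4) → [27253/512, 5981/32, 95595/1024]
= [53, 187, 93]

at x=0,y=2 over L1,L2,L3,L4,L5,L8:
+L1 (α=1/3) → [233/3, 200/3, 161/3]
+L2 (α=1/3) → [781/9, 949/9, 352/9]
+L3 (α=2/3) → [3733/27, 4405/27, 4690/27]
+L4 (α=3/4) → [8593/108, 13315/108, 1618/27]
+L5 (α=1/5) → [9241/135, 18229/135, 7471/135]
+L8 (α=5/8) → [19133/180, 19127/180, 32671/360]
= [106, 106, 91]


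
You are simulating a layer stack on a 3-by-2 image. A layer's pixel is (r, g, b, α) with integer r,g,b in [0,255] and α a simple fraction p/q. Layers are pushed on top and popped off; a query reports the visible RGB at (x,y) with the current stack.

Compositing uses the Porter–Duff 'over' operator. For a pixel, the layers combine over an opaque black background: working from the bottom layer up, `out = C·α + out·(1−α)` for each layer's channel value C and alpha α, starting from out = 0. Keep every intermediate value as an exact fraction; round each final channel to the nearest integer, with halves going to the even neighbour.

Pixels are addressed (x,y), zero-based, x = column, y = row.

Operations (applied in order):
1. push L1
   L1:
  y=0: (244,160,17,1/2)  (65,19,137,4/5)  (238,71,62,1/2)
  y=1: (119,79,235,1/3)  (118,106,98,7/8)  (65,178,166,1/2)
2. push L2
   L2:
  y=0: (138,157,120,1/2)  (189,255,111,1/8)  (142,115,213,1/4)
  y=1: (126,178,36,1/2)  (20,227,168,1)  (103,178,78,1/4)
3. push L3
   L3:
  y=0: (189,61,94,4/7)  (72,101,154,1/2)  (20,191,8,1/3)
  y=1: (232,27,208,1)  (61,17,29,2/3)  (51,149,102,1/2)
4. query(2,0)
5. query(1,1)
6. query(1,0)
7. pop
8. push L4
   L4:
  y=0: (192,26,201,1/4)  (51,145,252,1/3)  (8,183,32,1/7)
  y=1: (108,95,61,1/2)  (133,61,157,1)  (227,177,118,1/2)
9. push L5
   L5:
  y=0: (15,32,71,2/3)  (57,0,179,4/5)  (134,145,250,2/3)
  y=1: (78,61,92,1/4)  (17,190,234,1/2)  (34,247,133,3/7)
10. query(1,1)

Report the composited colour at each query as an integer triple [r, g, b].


at x=2,y=0 over L1,L2,L3:
L1 α=1/2: [119, 71/2, 31]
L2 α=1/4: [499/4, 443/8, 153/2]
L3 α=1/3: [539/6, 1207/12, 161/3]
→ [90, 101, 54]

query (1,1) [L1,L2,L3] — begin 0,0,0
+L1 (α=7/8) → [413/4, 371/4, 343/4]
+L2 (α=1) → [20, 227, 168]
+L3 (α=2/3) → [142/3, 87, 226/3]
→ [47, 87, 75]

at x=1,y=0 over L1,L2,L3:
after L1 α=4/5: [52, 76/5, 548/5]
after L2 α=1/8: [553/8, 1807/40, 4391/40]
after L3 α=1/2: [1129/16, 5847/80, 10551/80]
→ [71, 73, 132]

query (1,1) [L1,L2,L4,L5] — begin 0,0,0
L1 α=7/8: [413/4, 371/4, 343/4]
L2 α=1: [20, 227, 168]
L4 α=1: [133, 61, 157]
L5 α=1/2: [75, 251/2, 391/2]
= [75, 126, 196]


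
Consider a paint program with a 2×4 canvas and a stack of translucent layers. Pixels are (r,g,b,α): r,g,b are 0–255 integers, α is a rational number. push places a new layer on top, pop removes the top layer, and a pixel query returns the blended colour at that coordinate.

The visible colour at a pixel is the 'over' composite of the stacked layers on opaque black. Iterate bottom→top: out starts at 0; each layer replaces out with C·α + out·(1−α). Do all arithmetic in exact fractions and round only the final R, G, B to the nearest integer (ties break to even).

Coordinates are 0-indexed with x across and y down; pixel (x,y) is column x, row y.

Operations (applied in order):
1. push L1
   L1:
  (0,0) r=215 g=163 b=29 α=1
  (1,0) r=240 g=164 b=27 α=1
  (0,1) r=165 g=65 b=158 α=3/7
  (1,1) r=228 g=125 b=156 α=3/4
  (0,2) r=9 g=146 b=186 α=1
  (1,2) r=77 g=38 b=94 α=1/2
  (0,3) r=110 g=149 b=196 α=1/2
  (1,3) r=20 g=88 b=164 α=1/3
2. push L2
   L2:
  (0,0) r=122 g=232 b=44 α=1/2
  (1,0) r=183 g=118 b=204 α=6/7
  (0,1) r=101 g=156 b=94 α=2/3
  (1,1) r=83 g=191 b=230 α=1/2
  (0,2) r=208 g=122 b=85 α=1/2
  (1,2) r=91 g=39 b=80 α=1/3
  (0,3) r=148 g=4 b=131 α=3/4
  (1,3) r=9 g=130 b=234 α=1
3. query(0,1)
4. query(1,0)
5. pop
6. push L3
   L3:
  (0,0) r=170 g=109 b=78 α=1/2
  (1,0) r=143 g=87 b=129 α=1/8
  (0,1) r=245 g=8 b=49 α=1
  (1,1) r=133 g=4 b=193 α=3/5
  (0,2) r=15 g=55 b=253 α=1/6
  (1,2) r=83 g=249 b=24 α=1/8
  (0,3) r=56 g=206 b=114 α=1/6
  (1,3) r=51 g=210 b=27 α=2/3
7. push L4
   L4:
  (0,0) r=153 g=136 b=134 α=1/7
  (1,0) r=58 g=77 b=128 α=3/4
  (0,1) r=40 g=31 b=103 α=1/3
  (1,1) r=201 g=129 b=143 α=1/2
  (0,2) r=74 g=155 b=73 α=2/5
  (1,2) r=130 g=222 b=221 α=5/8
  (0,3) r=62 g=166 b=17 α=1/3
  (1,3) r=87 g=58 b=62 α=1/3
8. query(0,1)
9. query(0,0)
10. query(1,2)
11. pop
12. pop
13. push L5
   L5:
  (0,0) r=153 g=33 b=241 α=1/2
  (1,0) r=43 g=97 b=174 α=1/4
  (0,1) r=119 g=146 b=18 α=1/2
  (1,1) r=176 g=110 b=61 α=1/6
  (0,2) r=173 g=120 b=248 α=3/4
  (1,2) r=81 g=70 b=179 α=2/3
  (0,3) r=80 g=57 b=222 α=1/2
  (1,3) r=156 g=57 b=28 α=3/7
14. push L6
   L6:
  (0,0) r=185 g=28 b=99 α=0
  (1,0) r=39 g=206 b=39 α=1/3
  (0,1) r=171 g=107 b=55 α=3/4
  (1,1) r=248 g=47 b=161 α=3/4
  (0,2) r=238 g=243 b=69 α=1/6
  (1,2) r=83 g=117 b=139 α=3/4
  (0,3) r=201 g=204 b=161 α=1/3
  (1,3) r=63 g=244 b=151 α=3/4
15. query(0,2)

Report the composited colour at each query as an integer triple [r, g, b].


(0,1) stack=L1,L2; from [0,0,0]:
after L1 α=3/7: [495/7, 195/7, 474/7]
after L2 α=2/3: [1909/21, 793/7, 1790/21]
= [91, 113, 85]

(1,0) stack=L1,L2; from [0,0,0]:
after L1 α=1: [240, 164, 27]
after L2 α=6/7: [1338/7, 872/7, 1251/7]
= [191, 125, 179]

query (0,1) [L1,L3,L4] — begin 0,0,0
after L1 α=3/7: [495/7, 195/7, 474/7]
after L3 α=1: [245, 8, 49]
after L4 α=1/3: [530/3, 47/3, 67]
= [177, 16, 67]

query (0,0) [L1,L3,L4] — begin 0,0,0
L1 α=1: [215, 163, 29]
L3 α=1/2: [385/2, 136, 107/2]
L4 α=1/7: [1308/7, 136, 65]
→ [187, 136, 65]

(1,2) stack=L1,L3,L4; from [0,0,0]:
L1 α=1/2: [77/2, 19, 47]
L3 α=1/8: [705/16, 191/4, 353/8]
L4 α=5/8: [12515/128, 5013/32, 9899/64]
= [98, 157, 155]

(0,2) stack=L1,L5,L6; from [0,0,0]:
+L1 (α=1) → [9, 146, 186]
+L5 (α=3/4) → [132, 253/2, 465/2]
+L6 (α=1/6) → [449/3, 1751/12, 821/4]
→ [150, 146, 205]


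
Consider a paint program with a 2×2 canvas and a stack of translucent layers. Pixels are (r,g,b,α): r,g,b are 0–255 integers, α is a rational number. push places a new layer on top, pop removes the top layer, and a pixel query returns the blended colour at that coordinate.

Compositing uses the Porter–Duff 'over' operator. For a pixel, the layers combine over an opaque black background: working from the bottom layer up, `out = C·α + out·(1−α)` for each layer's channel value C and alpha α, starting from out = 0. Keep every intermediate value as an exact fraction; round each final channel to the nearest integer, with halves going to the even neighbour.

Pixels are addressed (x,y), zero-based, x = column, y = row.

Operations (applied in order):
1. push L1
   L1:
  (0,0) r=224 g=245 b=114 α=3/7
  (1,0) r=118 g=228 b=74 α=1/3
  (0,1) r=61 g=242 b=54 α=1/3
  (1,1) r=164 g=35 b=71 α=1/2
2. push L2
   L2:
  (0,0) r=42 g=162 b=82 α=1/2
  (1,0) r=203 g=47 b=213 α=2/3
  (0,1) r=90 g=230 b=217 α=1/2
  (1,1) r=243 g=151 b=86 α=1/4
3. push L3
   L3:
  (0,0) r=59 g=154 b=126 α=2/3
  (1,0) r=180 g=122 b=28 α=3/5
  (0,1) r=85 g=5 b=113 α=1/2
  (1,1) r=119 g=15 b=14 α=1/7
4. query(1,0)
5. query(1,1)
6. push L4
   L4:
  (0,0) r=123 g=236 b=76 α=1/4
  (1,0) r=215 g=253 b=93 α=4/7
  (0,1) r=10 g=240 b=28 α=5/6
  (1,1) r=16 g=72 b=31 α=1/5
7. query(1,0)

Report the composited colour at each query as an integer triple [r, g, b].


query (1,0) [L1,L2,L3] — begin 0,0,0
L1 α=1/3: [118/3, 76, 74/3]
L2 α=2/3: [1336/9, 170/3, 1352/9]
L3 α=3/5: [7532/45, 1438/15, 692/9]
= [167, 96, 77]

at x=1,y=1 over L1,L2,L3:
L1 α=1/2: [82, 35/2, 71/2]
L2 α=1/4: [489/4, 407/8, 385/8]
L3 α=1/7: [1705/14, 183/4, 173/4]
→ [122, 46, 43]

at x=1,y=0 over L1,L2,L3,L4:
after L1 α=1/3: [118/3, 76, 74/3]
after L2 α=2/3: [1336/9, 170/3, 1352/9]
after L3 α=3/5: [7532/45, 1438/15, 692/9]
after L4 α=4/7: [20432/105, 6498/35, 1808/21]
→ [195, 186, 86]
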